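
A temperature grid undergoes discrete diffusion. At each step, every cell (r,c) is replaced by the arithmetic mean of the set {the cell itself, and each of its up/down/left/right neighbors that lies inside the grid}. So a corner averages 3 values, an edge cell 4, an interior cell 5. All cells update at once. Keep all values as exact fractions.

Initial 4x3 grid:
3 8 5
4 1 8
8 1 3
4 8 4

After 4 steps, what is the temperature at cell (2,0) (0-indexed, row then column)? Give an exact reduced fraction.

Answer: 1001737/216000

Derivation:
Step 1: cell (2,0) = 17/4
Step 2: cell (2,0) = 1147/240
Step 3: cell (2,0) = 33241/7200
Step 4: cell (2,0) = 1001737/216000
Full grid after step 4:
  199619/43200 1373141/288000 208619/43200
  329819/72000 183773/40000 338569/72000
  1001737/216000 1647557/360000 328829/72000
  615677/129600 4052143/864000 66053/14400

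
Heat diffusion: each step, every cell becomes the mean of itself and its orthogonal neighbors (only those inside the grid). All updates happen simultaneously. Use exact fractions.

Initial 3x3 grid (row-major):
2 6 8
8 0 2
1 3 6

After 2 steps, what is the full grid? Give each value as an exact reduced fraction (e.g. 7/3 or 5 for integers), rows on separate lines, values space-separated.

Answer: 145/36 277/60 40/9
953/240 341/100 21/5
37/12 419/120 61/18

Derivation:
After step 1:
  16/3 4 16/3
  11/4 19/5 4
  4 5/2 11/3
After step 2:
  145/36 277/60 40/9
  953/240 341/100 21/5
  37/12 419/120 61/18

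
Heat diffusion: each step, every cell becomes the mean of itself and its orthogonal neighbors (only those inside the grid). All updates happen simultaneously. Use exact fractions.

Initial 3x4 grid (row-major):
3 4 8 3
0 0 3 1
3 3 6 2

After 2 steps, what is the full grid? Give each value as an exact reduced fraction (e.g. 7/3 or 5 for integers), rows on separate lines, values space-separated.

After step 1:
  7/3 15/4 9/2 4
  3/2 2 18/5 9/4
  2 3 7/2 3
After step 2:
  91/36 151/48 317/80 43/12
  47/24 277/100 317/100 257/80
  13/6 21/8 131/40 35/12

Answer: 91/36 151/48 317/80 43/12
47/24 277/100 317/100 257/80
13/6 21/8 131/40 35/12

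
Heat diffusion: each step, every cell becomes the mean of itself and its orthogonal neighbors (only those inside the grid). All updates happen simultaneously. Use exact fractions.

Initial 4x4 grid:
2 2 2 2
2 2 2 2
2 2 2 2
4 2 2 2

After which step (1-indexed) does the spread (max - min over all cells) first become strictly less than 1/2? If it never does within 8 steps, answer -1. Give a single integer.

Answer: 3

Derivation:
Step 1: max=8/3, min=2, spread=2/3
Step 2: max=23/9, min=2, spread=5/9
Step 3: max=257/108, min=2, spread=41/108
  -> spread < 1/2 first at step 3
Step 4: max=7523/3240, min=2, spread=1043/3240
Step 5: max=219953/97200, min=2, spread=25553/97200
Step 6: max=6503459/2916000, min=18079/9000, spread=645863/2916000
Step 7: max=192601691/87480000, min=120971/60000, spread=16225973/87480000
Step 8: max=5726277983/2624400000, min=54701/27000, spread=409340783/2624400000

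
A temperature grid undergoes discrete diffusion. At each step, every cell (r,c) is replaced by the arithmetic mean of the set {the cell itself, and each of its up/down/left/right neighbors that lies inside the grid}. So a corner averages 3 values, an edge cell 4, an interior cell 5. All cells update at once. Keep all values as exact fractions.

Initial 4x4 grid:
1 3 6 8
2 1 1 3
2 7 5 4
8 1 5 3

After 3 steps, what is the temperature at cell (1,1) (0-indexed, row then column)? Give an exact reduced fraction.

Answer: 653/200

Derivation:
Step 1: cell (1,1) = 14/5
Step 2: cell (1,1) = 269/100
Step 3: cell (1,1) = 653/200
Full grid after step 3:
  943/360 2363/800 27979/7200 2323/540
  2163/800 653/200 5479/1500 30049/7200
  26419/7200 5269/1500 3959/1000 9331/2400
  2113/540 30289/7200 9331/2400 161/40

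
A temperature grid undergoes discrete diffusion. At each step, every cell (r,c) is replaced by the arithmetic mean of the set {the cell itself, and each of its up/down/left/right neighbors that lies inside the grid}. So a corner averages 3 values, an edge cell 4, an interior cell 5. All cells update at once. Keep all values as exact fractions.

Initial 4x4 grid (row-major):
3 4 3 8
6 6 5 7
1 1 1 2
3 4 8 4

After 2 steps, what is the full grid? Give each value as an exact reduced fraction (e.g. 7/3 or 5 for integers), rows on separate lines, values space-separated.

Answer: 37/9 133/30 97/20 11/2
929/240 97/25 227/50 97/20
721/240 343/100 363/100 64/15
113/36 811/240 979/240 149/36

Derivation:
After step 1:
  13/3 4 5 6
  4 22/5 22/5 11/2
  11/4 13/5 17/5 7/2
  8/3 4 17/4 14/3
After step 2:
  37/9 133/30 97/20 11/2
  929/240 97/25 227/50 97/20
  721/240 343/100 363/100 64/15
  113/36 811/240 979/240 149/36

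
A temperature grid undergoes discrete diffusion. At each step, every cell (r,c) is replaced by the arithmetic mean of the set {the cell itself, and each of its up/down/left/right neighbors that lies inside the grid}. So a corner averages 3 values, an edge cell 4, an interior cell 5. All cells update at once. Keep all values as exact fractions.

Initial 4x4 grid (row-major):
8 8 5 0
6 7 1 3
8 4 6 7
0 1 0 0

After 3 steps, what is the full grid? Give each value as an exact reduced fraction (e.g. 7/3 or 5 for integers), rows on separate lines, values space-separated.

Answer: 13697/2160 20839/3600 15311/3600 7789/2160
43313/7200 1223/240 25603/6000 24277/7200
717/160 1707/400 20441/6000 23597/7200
2569/720 119/40 5183/1800 5831/2160

Derivation:
After step 1:
  22/3 7 7/2 8/3
  29/4 26/5 22/5 11/4
  9/2 26/5 18/5 4
  3 5/4 7/4 7/3
After step 2:
  259/36 691/120 527/120 107/36
  1457/240 581/100 389/100 829/240
  399/80 79/20 379/100 761/240
  35/12 14/5 67/30 97/36
After step 3:
  13697/2160 20839/3600 15311/3600 7789/2160
  43313/7200 1223/240 25603/6000 24277/7200
  717/160 1707/400 20441/6000 23597/7200
  2569/720 119/40 5183/1800 5831/2160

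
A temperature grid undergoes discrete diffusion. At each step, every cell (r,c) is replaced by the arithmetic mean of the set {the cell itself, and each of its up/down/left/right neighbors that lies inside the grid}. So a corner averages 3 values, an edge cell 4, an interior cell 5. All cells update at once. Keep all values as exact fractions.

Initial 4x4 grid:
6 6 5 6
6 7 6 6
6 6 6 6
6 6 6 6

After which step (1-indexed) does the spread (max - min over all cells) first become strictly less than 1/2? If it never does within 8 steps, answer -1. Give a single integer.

Answer: 2

Derivation:
Step 1: max=25/4, min=17/3, spread=7/12
Step 2: max=613/100, min=209/36, spread=73/225
  -> spread < 1/2 first at step 2
Step 3: max=14663/2400, min=2531/432, spread=5417/21600
Step 4: max=9729/1600, min=382237/64800, spread=943/5184
Step 5: max=13105391/2160000, min=11522263/1944000, spread=2725889/19440000
Step 6: max=43642171/7200000, min=346743541/58320000, spread=67580441/583200000
Step 7: max=1176979693/194400000, min=2085619307/349920000, spread=82360351/874800000
Step 8: max=35281878991/5832000000, min=313387755277/52488000000, spread=2074577821/26244000000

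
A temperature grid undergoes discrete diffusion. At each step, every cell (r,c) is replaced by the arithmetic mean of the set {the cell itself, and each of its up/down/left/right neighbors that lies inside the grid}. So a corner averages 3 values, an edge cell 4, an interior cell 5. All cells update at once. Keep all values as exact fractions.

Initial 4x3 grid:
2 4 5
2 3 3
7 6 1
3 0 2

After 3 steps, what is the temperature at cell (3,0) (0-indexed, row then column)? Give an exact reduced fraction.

Answer: 7079/2160

Derivation:
Step 1: cell (3,0) = 10/3
Step 2: cell (3,0) = 127/36
Step 3: cell (3,0) = 7079/2160
Full grid after step 3:
  3683/1080 4883/1440 1241/360
  2497/720 2071/600 129/40
  2561/720 3781/1200 117/40
  7079/2160 8531/2880 1793/720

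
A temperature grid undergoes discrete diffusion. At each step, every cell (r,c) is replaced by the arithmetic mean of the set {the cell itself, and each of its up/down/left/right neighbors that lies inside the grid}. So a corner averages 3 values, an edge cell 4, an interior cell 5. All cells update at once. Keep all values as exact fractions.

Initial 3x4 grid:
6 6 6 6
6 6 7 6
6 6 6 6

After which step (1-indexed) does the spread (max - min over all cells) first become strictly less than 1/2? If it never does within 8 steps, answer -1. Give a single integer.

Step 1: max=25/4, min=6, spread=1/4
  -> spread < 1/2 first at step 1
Step 2: max=623/100, min=6, spread=23/100
Step 3: max=29611/4800, min=2413/400, spread=131/960
Step 4: max=265751/43200, min=43591/7200, spread=841/8640
Step 5: max=106222051/17280000, min=8733373/1440000, spread=56863/691200
Step 6: max=954654341/155520000, min=78749543/12960000, spread=386393/6220800
Step 7: max=381641723131/62208000000, min=31524358813/5184000000, spread=26795339/497664000
Step 8: max=22878695714129/3732480000000, min=1893326149667/311040000000, spread=254051069/5971968000

Answer: 1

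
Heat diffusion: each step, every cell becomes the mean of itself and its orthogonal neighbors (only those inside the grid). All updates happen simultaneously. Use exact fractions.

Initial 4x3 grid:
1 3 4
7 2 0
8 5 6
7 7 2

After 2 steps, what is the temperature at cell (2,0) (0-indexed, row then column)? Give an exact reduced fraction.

Step 1: cell (2,0) = 27/4
Step 2: cell (2,0) = 1451/240
Full grid after step 2:
  32/9 119/40 47/18
  1099/240 19/5 719/240
  1451/240 97/20 337/80
  58/9 1391/240 9/2

Answer: 1451/240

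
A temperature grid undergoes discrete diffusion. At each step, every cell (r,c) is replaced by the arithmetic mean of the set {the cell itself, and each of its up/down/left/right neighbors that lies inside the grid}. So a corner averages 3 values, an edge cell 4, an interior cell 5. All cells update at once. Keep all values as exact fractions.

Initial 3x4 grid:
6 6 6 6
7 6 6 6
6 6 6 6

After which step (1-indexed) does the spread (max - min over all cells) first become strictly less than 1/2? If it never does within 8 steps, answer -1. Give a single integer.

Step 1: max=19/3, min=6, spread=1/3
  -> spread < 1/2 first at step 1
Step 2: max=1507/240, min=6, spread=67/240
Step 3: max=13397/2160, min=6, spread=437/2160
Step 4: max=5341531/864000, min=6009/1000, spread=29951/172800
Step 5: max=47871821/7776000, min=20329/3375, spread=206761/1555200
Step 6: max=19118595571/3110400000, min=32565671/5400000, spread=14430763/124416000
Step 7: max=1144851741689/186624000000, min=2609652727/432000000, spread=139854109/1492992000
Step 8: max=68607111890251/11197440000000, min=235131228977/38880000000, spread=7114543559/89579520000

Answer: 1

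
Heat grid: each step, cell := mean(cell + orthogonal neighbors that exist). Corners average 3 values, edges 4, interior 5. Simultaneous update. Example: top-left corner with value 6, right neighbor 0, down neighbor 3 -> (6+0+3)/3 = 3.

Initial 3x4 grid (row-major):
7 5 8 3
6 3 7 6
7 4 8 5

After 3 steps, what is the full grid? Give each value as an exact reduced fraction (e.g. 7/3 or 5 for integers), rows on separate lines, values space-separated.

After step 1:
  6 23/4 23/4 17/3
  23/4 5 32/5 21/4
  17/3 11/2 6 19/3
After step 2:
  35/6 45/8 707/120 50/9
  269/48 142/25 142/25 473/80
  203/36 133/24 727/120 211/36
After step 3:
  91/16 2303/400 20477/3600 12499/2160
  81923/14400 33757/6000 11689/2000 27611/4800
  2417/432 20627/3600 20827/3600 12839/2160

Answer: 91/16 2303/400 20477/3600 12499/2160
81923/14400 33757/6000 11689/2000 27611/4800
2417/432 20627/3600 20827/3600 12839/2160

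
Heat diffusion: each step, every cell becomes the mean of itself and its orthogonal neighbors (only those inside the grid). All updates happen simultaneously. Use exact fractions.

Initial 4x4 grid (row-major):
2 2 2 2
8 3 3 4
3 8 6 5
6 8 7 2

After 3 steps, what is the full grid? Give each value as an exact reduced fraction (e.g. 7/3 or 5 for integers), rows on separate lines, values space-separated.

After step 1:
  4 9/4 9/4 8/3
  4 24/5 18/5 7/2
  25/4 28/5 29/5 17/4
  17/3 29/4 23/4 14/3
After step 2:
  41/12 133/40 323/120 101/36
  381/80 81/20 399/100 841/240
  1291/240 297/50 5 1093/240
  115/18 91/15 88/15 44/9
After step 3:
  2761/720 809/240 11531/3600 6481/2160
  2113/480 8827/2000 23083/6000 26737/7200
  40447/7200 31723/6000 30421/6000 6461/1440
  12841/2160 5459/900 491/90 11023/2160

Answer: 2761/720 809/240 11531/3600 6481/2160
2113/480 8827/2000 23083/6000 26737/7200
40447/7200 31723/6000 30421/6000 6461/1440
12841/2160 5459/900 491/90 11023/2160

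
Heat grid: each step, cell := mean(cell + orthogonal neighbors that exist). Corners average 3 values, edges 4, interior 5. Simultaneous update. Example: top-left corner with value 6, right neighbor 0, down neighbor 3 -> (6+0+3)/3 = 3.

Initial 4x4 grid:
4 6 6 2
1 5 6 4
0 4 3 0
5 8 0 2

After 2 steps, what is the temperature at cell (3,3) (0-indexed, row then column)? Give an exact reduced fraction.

Answer: 37/18

Derivation:
Step 1: cell (3,3) = 2/3
Step 2: cell (3,3) = 37/18
Full grid after step 2:
  137/36 1099/240 381/80 4
  49/15 419/100 99/25 281/80
  10/3 71/20 169/50 511/240
  133/36 95/24 323/120 37/18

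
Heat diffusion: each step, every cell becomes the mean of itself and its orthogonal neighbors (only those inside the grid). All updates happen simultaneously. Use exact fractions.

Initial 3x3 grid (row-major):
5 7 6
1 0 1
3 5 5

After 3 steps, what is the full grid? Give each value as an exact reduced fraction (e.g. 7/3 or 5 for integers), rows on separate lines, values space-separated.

After step 1:
  13/3 9/2 14/3
  9/4 14/5 3
  3 13/4 11/3
After step 2:
  133/36 163/40 73/18
  743/240 79/25 53/15
  17/6 763/240 119/36
After step 3:
  7823/2160 2997/800 4199/1080
  46021/14400 5113/1500 12649/3600
  1093/360 44921/14400 7213/2160

Answer: 7823/2160 2997/800 4199/1080
46021/14400 5113/1500 12649/3600
1093/360 44921/14400 7213/2160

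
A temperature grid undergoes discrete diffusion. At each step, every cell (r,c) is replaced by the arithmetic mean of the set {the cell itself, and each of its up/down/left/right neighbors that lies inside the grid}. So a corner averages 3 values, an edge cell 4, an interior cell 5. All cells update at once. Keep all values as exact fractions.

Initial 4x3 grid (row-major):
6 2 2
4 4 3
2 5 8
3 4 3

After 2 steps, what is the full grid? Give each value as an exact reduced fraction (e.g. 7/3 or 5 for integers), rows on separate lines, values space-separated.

Answer: 23/6 403/120 121/36
151/40 399/100 56/15
151/40 101/25 93/20
41/12 327/80 9/2

Derivation:
After step 1:
  4 7/2 7/3
  4 18/5 17/4
  7/2 23/5 19/4
  3 15/4 5
After step 2:
  23/6 403/120 121/36
  151/40 399/100 56/15
  151/40 101/25 93/20
  41/12 327/80 9/2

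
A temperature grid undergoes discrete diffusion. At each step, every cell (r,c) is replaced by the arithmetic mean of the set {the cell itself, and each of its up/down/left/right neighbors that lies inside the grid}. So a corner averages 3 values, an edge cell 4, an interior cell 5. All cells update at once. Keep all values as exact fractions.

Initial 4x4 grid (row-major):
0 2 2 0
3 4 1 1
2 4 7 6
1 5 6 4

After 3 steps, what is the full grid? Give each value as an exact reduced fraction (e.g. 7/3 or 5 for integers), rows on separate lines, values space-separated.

Answer: 1117/540 15487/7200 4757/2400 281/144
18217/7200 2039/750 1163/400 1097/400
865/288 21751/6000 5993/1500 14701/3600
7309/2160 569/144 16741/3600 638/135

Derivation:
After step 1:
  5/3 2 5/4 1
  9/4 14/5 3 2
  5/2 22/5 24/5 9/2
  8/3 4 11/2 16/3
After step 2:
  71/36 463/240 29/16 17/12
  553/240 289/100 277/100 21/8
  709/240 37/10 111/25 499/120
  55/18 497/120 589/120 46/9
After step 3:
  1117/540 15487/7200 4757/2400 281/144
  18217/7200 2039/750 1163/400 1097/400
  865/288 21751/6000 5993/1500 14701/3600
  7309/2160 569/144 16741/3600 638/135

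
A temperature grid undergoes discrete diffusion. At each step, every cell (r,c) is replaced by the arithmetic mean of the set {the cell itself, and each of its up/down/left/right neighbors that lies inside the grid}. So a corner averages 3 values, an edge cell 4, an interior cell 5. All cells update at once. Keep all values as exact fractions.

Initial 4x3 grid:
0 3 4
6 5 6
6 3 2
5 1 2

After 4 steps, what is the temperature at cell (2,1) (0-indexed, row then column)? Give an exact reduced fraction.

Step 1: cell (2,1) = 17/5
Step 2: cell (2,1) = 19/5
Step 3: cell (2,1) = 431/120
Step 4: cell (2,1) = 263137/72000
Full grid after step 4:
  16471/4320 41491/10800 3073/810
  18821/4800 136411/36000 10129/2700
  2191/576 263137/72000 92/27
  10567/2880 116293/34560 82873/25920

Answer: 263137/72000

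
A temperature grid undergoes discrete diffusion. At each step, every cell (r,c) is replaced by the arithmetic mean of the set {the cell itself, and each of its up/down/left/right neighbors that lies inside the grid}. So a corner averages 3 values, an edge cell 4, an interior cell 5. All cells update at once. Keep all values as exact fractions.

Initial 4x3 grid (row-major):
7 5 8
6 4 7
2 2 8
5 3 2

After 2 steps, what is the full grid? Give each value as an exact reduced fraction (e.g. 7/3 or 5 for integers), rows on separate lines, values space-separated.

Answer: 67/12 88/15 233/36
193/40 261/50 689/120
469/120 201/50 589/120
121/36 217/60 145/36

Derivation:
After step 1:
  6 6 20/3
  19/4 24/5 27/4
  15/4 19/5 19/4
  10/3 3 13/3
After step 2:
  67/12 88/15 233/36
  193/40 261/50 689/120
  469/120 201/50 589/120
  121/36 217/60 145/36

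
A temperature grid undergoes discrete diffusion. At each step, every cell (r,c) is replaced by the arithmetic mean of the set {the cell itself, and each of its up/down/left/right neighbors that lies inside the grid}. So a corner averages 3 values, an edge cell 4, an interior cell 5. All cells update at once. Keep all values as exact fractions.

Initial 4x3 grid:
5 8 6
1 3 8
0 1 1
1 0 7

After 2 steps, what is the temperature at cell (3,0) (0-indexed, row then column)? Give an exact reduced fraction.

Answer: 10/9

Derivation:
Step 1: cell (3,0) = 1/3
Step 2: cell (3,0) = 10/9
Full grid after step 2:
  149/36 217/40 52/9
  89/30 349/100 1217/240
  13/12 249/100 149/48
  10/9 25/16 55/18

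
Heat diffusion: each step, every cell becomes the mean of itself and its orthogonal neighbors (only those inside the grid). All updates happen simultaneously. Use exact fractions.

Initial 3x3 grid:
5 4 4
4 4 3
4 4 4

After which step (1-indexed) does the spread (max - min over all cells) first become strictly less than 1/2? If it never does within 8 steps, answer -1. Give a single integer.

Step 1: max=13/3, min=11/3, spread=2/3
Step 2: max=77/18, min=893/240, spread=401/720
Step 3: max=4459/1080, min=8203/2160, spread=143/432
  -> spread < 1/2 first at step 3
Step 4: max=265523/64800, min=500921/129600, spread=1205/5184
Step 5: max=15741031/3888000, min=30213187/7776000, spread=10151/62208
Step 6: max=939913007/233280000, min=1826377889/466560000, spread=85517/746496
Step 7: max=56115995179/13996800000, min=109980643483/27993600000, spread=720431/8957952
Step 8: max=3357849044363/839808000000, min=6620866510601/1679616000000, spread=6069221/107495424

Answer: 3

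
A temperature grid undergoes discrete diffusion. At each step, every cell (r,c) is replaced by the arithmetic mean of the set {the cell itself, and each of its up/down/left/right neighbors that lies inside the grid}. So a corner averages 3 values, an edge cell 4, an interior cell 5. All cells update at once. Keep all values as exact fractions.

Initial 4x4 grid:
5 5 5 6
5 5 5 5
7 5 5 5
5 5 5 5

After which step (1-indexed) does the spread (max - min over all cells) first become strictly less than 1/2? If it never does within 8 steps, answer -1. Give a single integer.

Step 1: max=17/3, min=5, spread=2/3
Step 2: max=331/60, min=5, spread=31/60
Step 3: max=2911/540, min=241/48, spread=799/2160
  -> spread < 1/2 first at step 3
Step 4: max=286843/54000, min=36431/7200, spread=27221/108000
Step 5: max=2568643/486000, min=1097357/216000, spread=398359/1944000
Step 6: max=76606357/14580000, min=33068027/6480000, spread=1762637/11664000
Step 7: max=1145446493/218700000, min=39786341/7776000, spread=211645219/1749600000
Step 8: max=68531659891/13122000000, min=29911325531/5832000000, spread=984941957/10497600000

Answer: 3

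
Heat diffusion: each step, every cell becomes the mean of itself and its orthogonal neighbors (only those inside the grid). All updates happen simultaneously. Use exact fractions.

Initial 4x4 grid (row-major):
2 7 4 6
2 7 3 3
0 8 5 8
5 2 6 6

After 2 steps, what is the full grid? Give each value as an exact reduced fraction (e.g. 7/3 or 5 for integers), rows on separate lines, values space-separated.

Answer: 137/36 143/30 281/60 43/9
467/120 439/100 129/25 577/120
397/120 124/25 501/100 139/24
34/9 251/60 17/3 203/36

Derivation:
After step 1:
  11/3 5 5 13/3
  11/4 27/5 22/5 5
  15/4 22/5 6 11/2
  7/3 21/4 19/4 20/3
After step 2:
  137/36 143/30 281/60 43/9
  467/120 439/100 129/25 577/120
  397/120 124/25 501/100 139/24
  34/9 251/60 17/3 203/36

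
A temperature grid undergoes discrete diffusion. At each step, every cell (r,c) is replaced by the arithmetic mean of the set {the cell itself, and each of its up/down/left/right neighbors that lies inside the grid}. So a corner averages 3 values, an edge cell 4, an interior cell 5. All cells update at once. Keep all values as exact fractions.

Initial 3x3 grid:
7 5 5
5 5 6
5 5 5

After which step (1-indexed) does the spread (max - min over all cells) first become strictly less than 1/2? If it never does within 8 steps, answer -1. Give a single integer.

Step 1: max=17/3, min=5, spread=2/3
Step 2: max=50/9, min=77/15, spread=19/45
  -> spread < 1/2 first at step 2
Step 3: max=1469/270, min=9353/1800, spread=1321/5400
Step 4: max=174821/32400, min=677359/129600, spread=877/5184
Step 5: max=1303439/243000, min=40788173/7776000, spread=7375/62208
Step 6: max=623517539/116640000, min=2455227031/466560000, spread=62149/746496
Step 7: max=18659008829/3499200000, min=147635998757/27993600000, spread=523543/8957952
Step 8: max=2235436121201/419904000000, min=8872829031679/1679616000000, spread=4410589/107495424

Answer: 2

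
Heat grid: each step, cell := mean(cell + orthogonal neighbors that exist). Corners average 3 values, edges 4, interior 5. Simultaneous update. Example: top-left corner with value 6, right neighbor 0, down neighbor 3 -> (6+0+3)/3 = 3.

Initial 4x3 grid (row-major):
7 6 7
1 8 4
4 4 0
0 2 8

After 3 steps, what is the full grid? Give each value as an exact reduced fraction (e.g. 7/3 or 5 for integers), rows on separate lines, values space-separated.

Answer: 10921/2160 19651/3600 11551/2160
32197/7200 1721/375 35047/7200
2703/800 11293/3000 28577/7200
2137/720 23207/7200 7661/2160

Derivation:
After step 1:
  14/3 7 17/3
  5 23/5 19/4
  9/4 18/5 4
  2 7/2 10/3
After step 2:
  50/9 329/60 209/36
  991/240 499/100 1141/240
  257/80 359/100 941/240
  31/12 373/120 65/18
After step 3:
  10921/2160 19651/3600 11551/2160
  32197/7200 1721/375 35047/7200
  2703/800 11293/3000 28577/7200
  2137/720 23207/7200 7661/2160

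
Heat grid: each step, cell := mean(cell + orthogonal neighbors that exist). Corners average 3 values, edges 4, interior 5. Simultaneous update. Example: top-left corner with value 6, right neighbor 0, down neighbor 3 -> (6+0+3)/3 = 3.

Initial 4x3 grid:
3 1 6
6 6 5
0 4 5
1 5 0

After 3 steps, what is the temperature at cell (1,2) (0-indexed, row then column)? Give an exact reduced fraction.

Answer: 5179/1200

Derivation:
Step 1: cell (1,2) = 11/2
Step 2: cell (1,2) = 87/20
Step 3: cell (1,2) = 5179/1200
Full grid after step 3:
  4027/1080 3703/900 767/180
  13237/3600 11761/3000 5179/1200
  1253/400 2689/750 13477/3600
  17/6 21449/7200 731/216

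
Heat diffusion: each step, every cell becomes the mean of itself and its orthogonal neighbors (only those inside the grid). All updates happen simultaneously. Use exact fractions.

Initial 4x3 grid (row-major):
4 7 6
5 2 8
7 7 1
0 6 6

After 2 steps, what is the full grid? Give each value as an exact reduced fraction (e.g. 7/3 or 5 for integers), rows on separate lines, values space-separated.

Answer: 175/36 1373/240 16/3
1223/240 239/50 451/80
1091/240 127/25 1121/240
83/18 1081/240 175/36

Derivation:
After step 1:
  16/3 19/4 7
  9/2 29/5 17/4
  19/4 23/5 11/2
  13/3 19/4 13/3
After step 2:
  175/36 1373/240 16/3
  1223/240 239/50 451/80
  1091/240 127/25 1121/240
  83/18 1081/240 175/36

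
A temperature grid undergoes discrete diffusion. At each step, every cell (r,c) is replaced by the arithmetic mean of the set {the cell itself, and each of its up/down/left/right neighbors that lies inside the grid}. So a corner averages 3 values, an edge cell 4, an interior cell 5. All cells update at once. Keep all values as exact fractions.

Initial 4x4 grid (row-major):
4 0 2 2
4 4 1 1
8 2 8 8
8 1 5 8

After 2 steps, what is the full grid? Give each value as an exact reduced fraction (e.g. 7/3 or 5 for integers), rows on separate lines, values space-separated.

Answer: 61/18 517/240 517/240 71/36
461/120 7/2 289/100 847/240
623/120 211/50 487/100 421/80
91/18 593/120 213/40 25/4

Derivation:
After step 1:
  8/3 5/2 5/4 5/3
  5 11/5 16/5 3
  11/2 23/5 24/5 25/4
  17/3 4 11/2 7
After step 2:
  61/18 517/240 517/240 71/36
  461/120 7/2 289/100 847/240
  623/120 211/50 487/100 421/80
  91/18 593/120 213/40 25/4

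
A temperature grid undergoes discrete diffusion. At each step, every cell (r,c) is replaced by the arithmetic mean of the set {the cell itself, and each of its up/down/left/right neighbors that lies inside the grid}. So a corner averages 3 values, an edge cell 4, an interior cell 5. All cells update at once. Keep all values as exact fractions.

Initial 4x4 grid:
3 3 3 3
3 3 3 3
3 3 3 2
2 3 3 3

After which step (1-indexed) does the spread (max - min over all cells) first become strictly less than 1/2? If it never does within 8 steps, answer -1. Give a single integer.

Answer: 1

Derivation:
Step 1: max=3, min=8/3, spread=1/3
  -> spread < 1/2 first at step 1
Step 2: max=3, min=49/18, spread=5/18
Step 3: max=3, min=6013/2160, spread=467/2160
Step 4: max=857/288, min=182743/64800, spread=5041/32400
Step 5: max=1851/625, min=5489509/1944000, spread=1339207/9720000
Step 6: max=19115977/6480000, min=165532231/58320000, spread=3255781/29160000
Step 7: max=114259183/38880000, min=4976942533/1749600000, spread=82360351/874800000
Step 8: max=1139864191/388800000, min=149732510143/52488000000, spread=2074577821/26244000000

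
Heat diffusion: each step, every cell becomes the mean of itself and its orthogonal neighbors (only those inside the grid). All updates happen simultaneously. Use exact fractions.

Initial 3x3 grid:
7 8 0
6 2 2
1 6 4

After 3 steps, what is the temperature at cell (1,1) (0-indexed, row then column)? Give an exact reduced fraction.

Step 1: cell (1,1) = 24/5
Step 2: cell (1,1) = 183/50
Step 3: cell (1,1) = 12701/3000
Full grid after step 3:
  399/80 60421/14400 8333/2160
  7937/1800 12701/3000 3031/900
  9353/2160 52921/14400 857/240

Answer: 12701/3000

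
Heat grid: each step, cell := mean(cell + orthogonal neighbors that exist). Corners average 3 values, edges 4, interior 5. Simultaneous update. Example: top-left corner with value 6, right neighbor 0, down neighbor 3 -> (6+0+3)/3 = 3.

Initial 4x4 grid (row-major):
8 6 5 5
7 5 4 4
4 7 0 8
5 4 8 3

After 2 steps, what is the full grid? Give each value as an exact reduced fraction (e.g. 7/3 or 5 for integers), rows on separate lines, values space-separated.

Answer: 19/3 119/20 289/60 179/36
491/80 127/25 501/100 259/60
241/48 539/100 41/10 311/60
193/36 217/48 1289/240 83/18

Derivation:
After step 1:
  7 6 5 14/3
  6 29/5 18/5 21/4
  23/4 4 27/5 15/4
  13/3 6 15/4 19/3
After step 2:
  19/3 119/20 289/60 179/36
  491/80 127/25 501/100 259/60
  241/48 539/100 41/10 311/60
  193/36 217/48 1289/240 83/18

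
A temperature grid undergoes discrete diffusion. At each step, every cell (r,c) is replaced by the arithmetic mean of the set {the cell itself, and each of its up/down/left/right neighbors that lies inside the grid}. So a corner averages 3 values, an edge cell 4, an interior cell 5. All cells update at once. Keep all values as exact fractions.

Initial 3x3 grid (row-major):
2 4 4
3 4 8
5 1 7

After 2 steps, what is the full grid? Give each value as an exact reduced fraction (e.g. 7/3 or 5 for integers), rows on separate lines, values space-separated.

After step 1:
  3 7/2 16/3
  7/2 4 23/4
  3 17/4 16/3
After step 2:
  10/3 95/24 175/36
  27/8 21/5 245/48
  43/12 199/48 46/9

Answer: 10/3 95/24 175/36
27/8 21/5 245/48
43/12 199/48 46/9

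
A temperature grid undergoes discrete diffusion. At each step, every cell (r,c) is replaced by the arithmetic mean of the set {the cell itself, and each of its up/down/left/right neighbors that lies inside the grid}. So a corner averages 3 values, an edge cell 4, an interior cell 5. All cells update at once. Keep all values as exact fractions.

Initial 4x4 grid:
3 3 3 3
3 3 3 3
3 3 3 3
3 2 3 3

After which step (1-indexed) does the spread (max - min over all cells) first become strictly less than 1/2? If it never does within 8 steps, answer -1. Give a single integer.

Step 1: max=3, min=8/3, spread=1/3
  -> spread < 1/2 first at step 1
Step 2: max=3, min=329/120, spread=31/120
Step 3: max=3, min=3029/1080, spread=211/1080
Step 4: max=3, min=307157/108000, spread=16843/108000
Step 5: max=26921/9000, min=2777357/972000, spread=130111/972000
Step 6: max=1612841/540000, min=83837633/29160000, spread=3255781/29160000
Step 7: max=1608893/540000, min=2524046309/874800000, spread=82360351/874800000
Step 8: max=289093559/97200000, min=75980683109/26244000000, spread=2074577821/26244000000

Answer: 1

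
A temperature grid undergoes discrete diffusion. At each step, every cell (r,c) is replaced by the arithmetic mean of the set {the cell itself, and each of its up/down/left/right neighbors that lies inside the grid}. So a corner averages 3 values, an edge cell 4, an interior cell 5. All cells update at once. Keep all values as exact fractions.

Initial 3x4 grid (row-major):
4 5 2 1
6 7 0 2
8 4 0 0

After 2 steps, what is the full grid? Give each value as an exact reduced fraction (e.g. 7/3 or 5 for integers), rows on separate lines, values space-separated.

Answer: 21/4 159/40 311/120 53/36
433/80 221/50 207/100 317/240
17/3 323/80 517/240 29/36

Derivation:
After step 1:
  5 9/2 2 5/3
  25/4 22/5 11/5 3/4
  6 19/4 1 2/3
After step 2:
  21/4 159/40 311/120 53/36
  433/80 221/50 207/100 317/240
  17/3 323/80 517/240 29/36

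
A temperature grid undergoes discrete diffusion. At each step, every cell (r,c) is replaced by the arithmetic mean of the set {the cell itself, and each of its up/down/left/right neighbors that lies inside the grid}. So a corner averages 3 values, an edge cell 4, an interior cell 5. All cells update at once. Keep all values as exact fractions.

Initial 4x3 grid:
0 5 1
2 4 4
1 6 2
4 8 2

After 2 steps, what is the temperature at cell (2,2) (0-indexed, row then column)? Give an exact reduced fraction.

Step 1: cell (2,2) = 7/2
Step 2: cell (2,2) = 289/80
Full grid after step 2:
  79/36 371/120 103/36
  173/60 77/25 827/240
  203/60 403/100 289/80
  151/36 263/60 25/6

Answer: 289/80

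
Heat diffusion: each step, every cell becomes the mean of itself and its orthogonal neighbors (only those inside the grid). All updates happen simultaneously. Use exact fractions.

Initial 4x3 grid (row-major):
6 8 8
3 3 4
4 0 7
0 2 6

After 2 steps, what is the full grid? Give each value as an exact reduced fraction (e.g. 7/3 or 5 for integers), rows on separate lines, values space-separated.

After step 1:
  17/3 25/4 20/3
  4 18/5 11/2
  7/4 16/5 17/4
  2 2 5
After step 2:
  191/36 1331/240 221/36
  901/240 451/100 1201/240
  219/80 74/25 359/80
  23/12 61/20 15/4

Answer: 191/36 1331/240 221/36
901/240 451/100 1201/240
219/80 74/25 359/80
23/12 61/20 15/4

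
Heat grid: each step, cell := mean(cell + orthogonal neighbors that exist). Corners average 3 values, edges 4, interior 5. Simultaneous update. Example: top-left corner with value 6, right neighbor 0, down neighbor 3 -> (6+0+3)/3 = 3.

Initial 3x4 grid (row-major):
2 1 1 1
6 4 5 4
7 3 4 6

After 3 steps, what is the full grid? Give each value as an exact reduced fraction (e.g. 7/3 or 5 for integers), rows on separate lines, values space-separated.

After step 1:
  3 2 2 2
  19/4 19/5 18/5 4
  16/3 9/2 9/2 14/3
After step 2:
  13/4 27/10 12/5 8/3
  1013/240 373/100 179/50 107/30
  175/36 68/15 259/60 79/18
After step 3:
  2441/720 151/50 851/300 259/90
  57823/14400 22517/6000 2639/750 6391/1800
  9803/2160 15697/3600 15137/3600 2209/540

Answer: 2441/720 151/50 851/300 259/90
57823/14400 22517/6000 2639/750 6391/1800
9803/2160 15697/3600 15137/3600 2209/540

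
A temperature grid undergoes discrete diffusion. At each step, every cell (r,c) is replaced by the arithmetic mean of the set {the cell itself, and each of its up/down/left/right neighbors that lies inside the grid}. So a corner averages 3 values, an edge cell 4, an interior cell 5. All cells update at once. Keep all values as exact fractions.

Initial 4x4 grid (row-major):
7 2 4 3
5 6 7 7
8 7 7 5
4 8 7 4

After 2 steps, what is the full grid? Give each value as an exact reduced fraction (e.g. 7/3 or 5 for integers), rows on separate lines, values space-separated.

Answer: 191/36 1129/240 1177/240 85/18
677/120 601/100 277/50 1327/240
791/120 317/50 129/20 1391/240
115/18 403/60 187/30 211/36

Derivation:
After step 1:
  14/3 19/4 4 14/3
  13/2 27/5 31/5 11/2
  6 36/5 33/5 23/4
  20/3 13/2 13/2 16/3
After step 2:
  191/36 1129/240 1177/240 85/18
  677/120 601/100 277/50 1327/240
  791/120 317/50 129/20 1391/240
  115/18 403/60 187/30 211/36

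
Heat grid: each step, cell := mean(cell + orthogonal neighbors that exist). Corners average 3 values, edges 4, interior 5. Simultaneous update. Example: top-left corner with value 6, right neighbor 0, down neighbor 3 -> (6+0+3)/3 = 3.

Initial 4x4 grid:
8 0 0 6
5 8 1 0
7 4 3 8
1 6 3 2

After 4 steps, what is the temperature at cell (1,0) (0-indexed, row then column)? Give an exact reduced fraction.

Step 1: cell (1,0) = 7
Step 2: cell (1,0) = 1151/240
Step 3: cell (1,0) = 35651/7200
Step 4: cell (1,0) = 971969/216000
Full grid after step 4:
  35887/8100 821279/216000 229349/72000 20537/7200
  971969/216000 1853/450 203401/60000 56351/18000
  1004089/216000 749341/180000 84751/22500 189119/54000
  57563/12960 229501/54000 208229/54000 7519/2025

Answer: 971969/216000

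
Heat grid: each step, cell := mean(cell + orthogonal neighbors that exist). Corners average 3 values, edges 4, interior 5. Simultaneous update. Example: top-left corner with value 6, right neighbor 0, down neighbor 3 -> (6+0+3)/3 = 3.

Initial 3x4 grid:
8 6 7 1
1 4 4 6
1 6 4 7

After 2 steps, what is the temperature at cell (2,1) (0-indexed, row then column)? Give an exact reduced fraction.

Answer: 119/30

Derivation:
Step 1: cell (2,1) = 15/4
Step 2: cell (2,1) = 119/30
Full grid after step 2:
  59/12 399/80 245/48 41/9
  461/120 227/50 469/100 119/24
  119/36 119/30 59/12 185/36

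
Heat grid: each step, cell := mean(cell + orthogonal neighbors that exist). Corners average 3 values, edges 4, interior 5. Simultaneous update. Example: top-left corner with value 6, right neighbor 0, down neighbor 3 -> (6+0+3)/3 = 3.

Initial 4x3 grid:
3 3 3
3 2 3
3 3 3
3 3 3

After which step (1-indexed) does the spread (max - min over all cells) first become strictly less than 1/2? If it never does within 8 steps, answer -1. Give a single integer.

Answer: 1

Derivation:
Step 1: max=3, min=11/4, spread=1/4
  -> spread < 1/2 first at step 1
Step 2: max=3, min=277/100, spread=23/100
Step 3: max=1187/400, min=13589/4800, spread=131/960
Step 4: max=21209/7200, min=123049/43200, spread=841/8640
Step 5: max=4226627/1440000, min=49297949/17280000, spread=56863/691200
Step 6: max=37890457/12960000, min=445025659/155520000, spread=386393/6220800
Step 7: max=15131641187/5184000000, min=178230276869/62208000000, spread=26795339/497664000
Step 8: max=906033850333/311040000000, min=10713624285871/3732480000000, spread=254051069/5971968000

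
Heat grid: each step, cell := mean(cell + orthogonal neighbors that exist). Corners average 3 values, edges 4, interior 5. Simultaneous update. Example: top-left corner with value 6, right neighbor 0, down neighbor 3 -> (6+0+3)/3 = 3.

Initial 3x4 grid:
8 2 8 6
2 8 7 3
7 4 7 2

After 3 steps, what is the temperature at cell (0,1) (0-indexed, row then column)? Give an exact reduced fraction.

Step 1: cell (0,1) = 13/2
Step 2: cell (0,1) = 417/80
Step 3: cell (0,1) = 4603/800
Full grid after step 3:
  1871/360 4603/800 39487/7200 11971/2160
  79789/14400 7949/1500 33871/6000 36517/7200
  11231/2160 1261/225 6127/1200 913/180

Answer: 4603/800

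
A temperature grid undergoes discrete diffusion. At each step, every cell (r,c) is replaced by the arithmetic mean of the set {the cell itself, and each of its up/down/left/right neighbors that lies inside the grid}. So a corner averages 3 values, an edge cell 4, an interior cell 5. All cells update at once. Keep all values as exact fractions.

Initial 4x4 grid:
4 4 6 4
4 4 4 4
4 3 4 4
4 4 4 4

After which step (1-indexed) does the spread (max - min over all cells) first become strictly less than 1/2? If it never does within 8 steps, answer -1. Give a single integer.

Step 1: max=14/3, min=15/4, spread=11/12
Step 2: max=271/60, min=189/50, spread=221/300
Step 3: max=2371/540, min=9233/2400, spread=11743/21600
Step 4: max=6949/1620, min=41629/10800, spread=14093/32400
  -> spread < 1/2 first at step 4
Step 5: max=103499/24300, min=1260019/324000, spread=359903/972000
Step 6: max=7676969/1822500, min=37923397/9720000, spread=9061313/29160000
Step 7: max=1831449781/437400000, min=1144681213/291600000, spread=228855923/874800000
Step 8: max=5459973163/1312200000, min=34476697009/8748000000, spread=5769372233/26244000000

Answer: 4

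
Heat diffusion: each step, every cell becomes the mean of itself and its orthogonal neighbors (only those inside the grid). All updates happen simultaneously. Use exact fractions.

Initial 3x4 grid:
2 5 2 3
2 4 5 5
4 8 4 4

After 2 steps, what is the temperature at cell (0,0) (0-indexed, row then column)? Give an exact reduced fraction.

Answer: 37/12

Derivation:
Step 1: cell (0,0) = 3
Step 2: cell (0,0) = 37/12
Full grid after step 2:
  37/12 37/10 43/12 34/9
  58/15 401/100 441/100 191/48
  38/9 1183/240 223/48 83/18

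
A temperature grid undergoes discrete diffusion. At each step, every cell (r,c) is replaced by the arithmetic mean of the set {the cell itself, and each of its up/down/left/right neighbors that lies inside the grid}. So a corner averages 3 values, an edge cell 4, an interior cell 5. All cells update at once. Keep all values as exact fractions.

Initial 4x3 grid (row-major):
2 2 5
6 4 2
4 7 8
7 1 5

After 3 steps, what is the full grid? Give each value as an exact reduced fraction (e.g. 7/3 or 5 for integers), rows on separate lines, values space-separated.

After step 1:
  10/3 13/4 3
  4 21/5 19/4
  6 24/5 11/2
  4 5 14/3
After step 2:
  127/36 827/240 11/3
  263/60 21/5 349/80
  47/10 51/10 1183/240
  5 277/60 91/18
After step 3:
  8177/2160 2137/576 153/40
  1513/360 2579/600 2059/480
  1151/240 5651/1200 7001/1440
  859/180 3559/720 10513/2160

Answer: 8177/2160 2137/576 153/40
1513/360 2579/600 2059/480
1151/240 5651/1200 7001/1440
859/180 3559/720 10513/2160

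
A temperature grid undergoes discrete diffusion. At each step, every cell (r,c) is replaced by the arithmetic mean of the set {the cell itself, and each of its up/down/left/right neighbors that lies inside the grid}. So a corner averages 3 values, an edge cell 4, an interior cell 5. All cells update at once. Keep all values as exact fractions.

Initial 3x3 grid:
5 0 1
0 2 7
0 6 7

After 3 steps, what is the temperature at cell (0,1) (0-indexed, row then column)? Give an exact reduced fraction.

Answer: 1811/720

Derivation:
Step 1: cell (0,1) = 2
Step 2: cell (0,1) = 7/3
Step 3: cell (0,1) = 1811/720
Full grid after step 3:
  899/432 1811/720 1361/432
  6739/2880 1231/400 10769/2880
  203/72 10219/2880 116/27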